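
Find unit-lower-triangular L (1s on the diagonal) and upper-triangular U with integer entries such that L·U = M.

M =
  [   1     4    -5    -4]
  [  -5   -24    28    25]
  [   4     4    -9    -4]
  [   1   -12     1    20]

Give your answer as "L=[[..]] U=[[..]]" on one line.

  R1 -= -5·R0 → [0,-4,3,5]
  R2 -= 4·R0 → [0,-12,11,12]
  R3 -= 1·R0 → [0,-16,6,24]
  R2 -= 3·R1 → [0,0,2,-3]
  R3 -= 4·R1 → [0,0,-6,4]
  R3 -= -3·R2 → [0,0,0,-5]

L=[[1,0,0,0],[-5,1,0,0],[4,3,1,0],[1,4,-3,1]] U=[[1,4,-5,-4],[0,-4,3,5],[0,0,2,-3],[0,0,0,-5]]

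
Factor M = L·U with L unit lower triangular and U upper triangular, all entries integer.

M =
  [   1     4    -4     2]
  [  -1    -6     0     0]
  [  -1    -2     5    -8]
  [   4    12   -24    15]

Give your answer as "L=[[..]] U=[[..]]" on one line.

  R1 -= -1·R0 → [0,-2,-4,2]
  R2 -= -1·R0 → [0,2,1,-6]
  R3 -= 4·R0 → [0,-4,-8,7]
  R2 -= -1·R1 → [0,0,-3,-4]
  R3 -= 2·R1 → [0,0,0,3]
  R3 -= 0·R2 → [0,0,0,3]

L=[[1,0,0,0],[-1,1,0,0],[-1,-1,1,0],[4,2,0,1]] U=[[1,4,-4,2],[0,-2,-4,2],[0,0,-3,-4],[0,0,0,3]]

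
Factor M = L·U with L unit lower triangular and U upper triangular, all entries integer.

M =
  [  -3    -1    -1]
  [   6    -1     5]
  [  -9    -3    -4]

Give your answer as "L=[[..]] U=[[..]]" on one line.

  r1 -= -2·r0 → [0,-3,3]
  r2 -= 3·r0 → [0,0,-1]
  r2 -= 0·r1 → [0,0,-1]

L=[[1,0,0],[-2,1,0],[3,0,1]] U=[[-3,-1,-1],[0,-3,3],[0,0,-1]]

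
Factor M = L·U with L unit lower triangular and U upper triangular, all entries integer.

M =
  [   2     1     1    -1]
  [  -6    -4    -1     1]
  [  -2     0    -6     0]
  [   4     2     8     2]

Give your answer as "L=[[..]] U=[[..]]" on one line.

L=[[1,0,0,0],[-3,1,0,0],[-1,-1,1,0],[2,0,-2,1]] U=[[2,1,1,-1],[0,-1,2,-2],[0,0,-3,-3],[0,0,0,-2]]

  R1 -= -3·R0 → [0,-1,2,-2]
  R2 -= -1·R0 → [0,1,-5,-1]
  R3 -= 2·R0 → [0,0,6,4]
  R2 -= -1·R1 → [0,0,-3,-3]
  R3 -= 0·R1 → [0,0,6,4]
  R3 -= -2·R2 → [0,0,0,-2]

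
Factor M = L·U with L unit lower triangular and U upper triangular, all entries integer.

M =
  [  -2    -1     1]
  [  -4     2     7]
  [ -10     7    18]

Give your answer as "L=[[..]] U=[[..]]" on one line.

L=[[1,0,0],[2,1,0],[5,3,1]] U=[[-2,-1,1],[0,4,5],[0,0,-2]]

  R1 -= 2·R0 → [0,4,5]
  R2 -= 5·R0 → [0,12,13]
  R2 -= 3·R1 → [0,0,-2]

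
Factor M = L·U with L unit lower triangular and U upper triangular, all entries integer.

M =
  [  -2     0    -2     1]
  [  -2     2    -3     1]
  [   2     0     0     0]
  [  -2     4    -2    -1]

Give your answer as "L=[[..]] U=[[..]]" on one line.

L=[[1,0,0,0],[1,1,0,0],[-1,0,1,0],[1,2,-1,1]] U=[[-2,0,-2,1],[0,2,-1,0],[0,0,-2,1],[0,0,0,-1]]

  row1 -= 1·row0 → [0,2,-1,0]
  row2 -= -1·row0 → [0,0,-2,1]
  row3 -= 1·row0 → [0,4,0,-2]
  row2 -= 0·row1 → [0,0,-2,1]
  row3 -= 2·row1 → [0,0,2,-2]
  row3 -= -1·row2 → [0,0,0,-1]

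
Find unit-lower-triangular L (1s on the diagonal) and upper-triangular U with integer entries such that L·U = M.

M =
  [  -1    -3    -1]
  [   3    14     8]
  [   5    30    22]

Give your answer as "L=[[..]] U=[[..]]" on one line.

  R1 -= -3·R0 → [0,5,5]
  R2 -= -5·R0 → [0,15,17]
  R2 -= 3·R1 → [0,0,2]

L=[[1,0,0],[-3,1,0],[-5,3,1]] U=[[-1,-3,-1],[0,5,5],[0,0,2]]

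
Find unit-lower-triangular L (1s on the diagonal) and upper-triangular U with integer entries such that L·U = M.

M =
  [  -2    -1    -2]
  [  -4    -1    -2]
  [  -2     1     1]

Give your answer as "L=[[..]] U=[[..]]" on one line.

L=[[1,0,0],[2,1,0],[1,2,1]] U=[[-2,-1,-2],[0,1,2],[0,0,-1]]

  r1 -= 2·r0 → [0,1,2]
  r2 -= 1·r0 → [0,2,3]
  r2 -= 2·r1 → [0,0,-1]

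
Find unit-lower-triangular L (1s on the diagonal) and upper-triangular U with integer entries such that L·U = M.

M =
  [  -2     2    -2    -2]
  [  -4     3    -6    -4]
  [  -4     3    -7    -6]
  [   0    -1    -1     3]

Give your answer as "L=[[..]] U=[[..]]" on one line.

L=[[1,0,0,0],[2,1,0,0],[2,1,1,0],[0,1,-1,1]] U=[[-2,2,-2,-2],[0,-1,-2,0],[0,0,-1,-2],[0,0,0,1]]

  r1 -= 2·r0 → [0,-1,-2,0]
  r2 -= 2·r0 → [0,-1,-3,-2]
  r3 -= 0·r0 → [0,-1,-1,3]
  r2 -= 1·r1 → [0,0,-1,-2]
  r3 -= 1·r1 → [0,0,1,3]
  r3 -= -1·r2 → [0,0,0,1]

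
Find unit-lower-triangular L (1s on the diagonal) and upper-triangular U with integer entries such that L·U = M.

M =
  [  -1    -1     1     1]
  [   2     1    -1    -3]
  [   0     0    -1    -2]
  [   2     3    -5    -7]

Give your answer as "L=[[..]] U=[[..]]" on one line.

L=[[1,0,0,0],[-2,1,0,0],[0,0,1,0],[-2,-1,2,1]] U=[[-1,-1,1,1],[0,-1,1,-1],[0,0,-1,-2],[0,0,0,-2]]

  row1 -= -2·row0 → [0,-1,1,-1]
  row2 -= 0·row0 → [0,0,-1,-2]
  row3 -= -2·row0 → [0,1,-3,-5]
  row2 -= 0·row1 → [0,0,-1,-2]
  row3 -= -1·row1 → [0,0,-2,-6]
  row3 -= 2·row2 → [0,0,0,-2]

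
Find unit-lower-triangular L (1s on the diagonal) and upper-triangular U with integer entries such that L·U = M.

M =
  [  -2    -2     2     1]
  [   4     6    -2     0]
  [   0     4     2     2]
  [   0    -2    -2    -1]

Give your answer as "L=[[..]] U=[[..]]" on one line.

L=[[1,0,0,0],[-2,1,0,0],[0,2,1,0],[0,-1,0,1]] U=[[-2,-2,2,1],[0,2,2,2],[0,0,-2,-2],[0,0,0,1]]

  row1 -= -2·row0 → [0,2,2,2]
  row2 -= 0·row0 → [0,4,2,2]
  row3 -= 0·row0 → [0,-2,-2,-1]
  row2 -= 2·row1 → [0,0,-2,-2]
  row3 -= -1·row1 → [0,0,0,1]
  row3 -= 0·row2 → [0,0,0,1]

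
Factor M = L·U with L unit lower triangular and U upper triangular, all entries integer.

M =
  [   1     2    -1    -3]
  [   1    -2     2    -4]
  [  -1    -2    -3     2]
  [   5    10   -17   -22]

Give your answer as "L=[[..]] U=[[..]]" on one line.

L=[[1,0,0,0],[1,1,0,0],[-1,0,1,0],[5,0,3,1]] U=[[1,2,-1,-3],[0,-4,3,-1],[0,0,-4,-1],[0,0,0,-4]]

  row1 -= 1·row0 → [0,-4,3,-1]
  row2 -= -1·row0 → [0,0,-4,-1]
  row3 -= 5·row0 → [0,0,-12,-7]
  row2 -= 0·row1 → [0,0,-4,-1]
  row3 -= 0·row1 → [0,0,-12,-7]
  row3 -= 3·row2 → [0,0,0,-4]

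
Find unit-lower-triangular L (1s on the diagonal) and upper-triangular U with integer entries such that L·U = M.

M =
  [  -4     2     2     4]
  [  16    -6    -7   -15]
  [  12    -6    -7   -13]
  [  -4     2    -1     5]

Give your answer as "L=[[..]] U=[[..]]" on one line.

  r1 -= -4·r0 → [0,2,1,1]
  r2 -= -3·r0 → [0,0,-1,-1]
  r3 -= 1·r0 → [0,0,-3,1]
  r2 -= 0·r1 → [0,0,-1,-1]
  r3 -= 0·r1 → [0,0,-3,1]
  r3 -= 3·r2 → [0,0,0,4]

L=[[1,0,0,0],[-4,1,0,0],[-3,0,1,0],[1,0,3,1]] U=[[-4,2,2,4],[0,2,1,1],[0,0,-1,-1],[0,0,0,4]]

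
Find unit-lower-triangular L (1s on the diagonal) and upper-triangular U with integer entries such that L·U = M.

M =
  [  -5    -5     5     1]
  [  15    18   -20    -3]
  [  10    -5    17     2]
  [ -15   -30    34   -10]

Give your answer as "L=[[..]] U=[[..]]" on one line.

  row1 -= -3·row0 → [0,3,-5,0]
  row2 -= -2·row0 → [0,-15,27,4]
  row3 -= 3·row0 → [0,-15,19,-13]
  row2 -= -5·row1 → [0,0,2,4]
  row3 -= -5·row1 → [0,0,-6,-13]
  row3 -= -3·row2 → [0,0,0,-1]

L=[[1,0,0,0],[-3,1,0,0],[-2,-5,1,0],[3,-5,-3,1]] U=[[-5,-5,5,1],[0,3,-5,0],[0,0,2,4],[0,0,0,-1]]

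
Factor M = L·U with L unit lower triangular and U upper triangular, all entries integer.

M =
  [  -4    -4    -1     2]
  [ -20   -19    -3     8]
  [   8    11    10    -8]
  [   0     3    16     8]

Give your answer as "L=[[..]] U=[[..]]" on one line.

L=[[1,0,0,0],[5,1,0,0],[-2,3,1,0],[0,3,5,1]] U=[[-4,-4,-1,2],[0,1,2,-2],[0,0,2,2],[0,0,0,4]]

  row1 -= 5·row0 → [0,1,2,-2]
  row2 -= -2·row0 → [0,3,8,-4]
  row3 -= 0·row0 → [0,3,16,8]
  row2 -= 3·row1 → [0,0,2,2]
  row3 -= 3·row1 → [0,0,10,14]
  row3 -= 5·row2 → [0,0,0,4]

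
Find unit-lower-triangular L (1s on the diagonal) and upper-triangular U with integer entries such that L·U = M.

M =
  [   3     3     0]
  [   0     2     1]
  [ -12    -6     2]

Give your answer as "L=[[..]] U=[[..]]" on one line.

L=[[1,0,0],[0,1,0],[-4,3,1]] U=[[3,3,0],[0,2,1],[0,0,-1]]

  row1 -= 0·row0 → [0,2,1]
  row2 -= -4·row0 → [0,6,2]
  row2 -= 3·row1 → [0,0,-1]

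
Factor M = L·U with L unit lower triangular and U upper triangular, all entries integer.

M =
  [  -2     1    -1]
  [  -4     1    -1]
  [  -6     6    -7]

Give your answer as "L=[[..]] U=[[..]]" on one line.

  R1 -= 2·R0 → [0,-1,1]
  R2 -= 3·R0 → [0,3,-4]
  R2 -= -3·R1 → [0,0,-1]

L=[[1,0,0],[2,1,0],[3,-3,1]] U=[[-2,1,-1],[0,-1,1],[0,0,-1]]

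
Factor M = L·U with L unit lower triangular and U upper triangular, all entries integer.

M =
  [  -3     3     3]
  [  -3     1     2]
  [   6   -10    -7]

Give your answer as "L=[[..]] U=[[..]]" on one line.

L=[[1,0,0],[1,1,0],[-2,2,1]] U=[[-3,3,3],[0,-2,-1],[0,0,1]]

  r1 -= 1·r0 → [0,-2,-1]
  r2 -= -2·r0 → [0,-4,-1]
  r2 -= 2·r1 → [0,0,1]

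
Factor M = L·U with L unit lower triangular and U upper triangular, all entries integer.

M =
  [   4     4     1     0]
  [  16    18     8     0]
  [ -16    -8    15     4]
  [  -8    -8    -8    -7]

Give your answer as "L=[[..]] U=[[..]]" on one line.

  r1 -= 4·r0 → [0,2,4,0]
  r2 -= -4·r0 → [0,8,19,4]
  r3 -= -2·r0 → [0,0,-6,-7]
  r2 -= 4·r1 → [0,0,3,4]
  r3 -= 0·r1 → [0,0,-6,-7]
  r3 -= -2·r2 → [0,0,0,1]

L=[[1,0,0,0],[4,1,0,0],[-4,4,1,0],[-2,0,-2,1]] U=[[4,4,1,0],[0,2,4,0],[0,0,3,4],[0,0,0,1]]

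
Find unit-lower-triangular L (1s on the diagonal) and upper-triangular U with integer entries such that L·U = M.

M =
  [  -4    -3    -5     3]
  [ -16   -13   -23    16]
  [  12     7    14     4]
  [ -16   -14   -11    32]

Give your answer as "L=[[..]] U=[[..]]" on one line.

L=[[1,0,0,0],[4,1,0,0],[-3,2,1,0],[4,2,3,1]] U=[[-4,-3,-5,3],[0,-1,-3,4],[0,0,5,5],[0,0,0,-3]]

  R1 -= 4·R0 → [0,-1,-3,4]
  R2 -= -3·R0 → [0,-2,-1,13]
  R3 -= 4·R0 → [0,-2,9,20]
  R2 -= 2·R1 → [0,0,5,5]
  R3 -= 2·R1 → [0,0,15,12]
  R3 -= 3·R2 → [0,0,0,-3]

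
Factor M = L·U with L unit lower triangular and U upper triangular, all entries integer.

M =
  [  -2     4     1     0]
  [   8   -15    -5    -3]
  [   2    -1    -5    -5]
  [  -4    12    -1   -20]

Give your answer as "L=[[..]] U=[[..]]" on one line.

  R1 -= -4·R0 → [0,1,-1,-3]
  R2 -= -1·R0 → [0,3,-4,-5]
  R3 -= 2·R0 → [0,4,-3,-20]
  R2 -= 3·R1 → [0,0,-1,4]
  R3 -= 4·R1 → [0,0,1,-8]
  R3 -= -1·R2 → [0,0,0,-4]

L=[[1,0,0,0],[-4,1,0,0],[-1,3,1,0],[2,4,-1,1]] U=[[-2,4,1,0],[0,1,-1,-3],[0,0,-1,4],[0,0,0,-4]]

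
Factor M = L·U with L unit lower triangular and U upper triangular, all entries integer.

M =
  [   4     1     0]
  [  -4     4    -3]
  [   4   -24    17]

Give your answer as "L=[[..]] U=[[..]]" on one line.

  r1 -= -1·r0 → [0,5,-3]
  r2 -= 1·r0 → [0,-25,17]
  r2 -= -5·r1 → [0,0,2]

L=[[1,0,0],[-1,1,0],[1,-5,1]] U=[[4,1,0],[0,5,-3],[0,0,2]]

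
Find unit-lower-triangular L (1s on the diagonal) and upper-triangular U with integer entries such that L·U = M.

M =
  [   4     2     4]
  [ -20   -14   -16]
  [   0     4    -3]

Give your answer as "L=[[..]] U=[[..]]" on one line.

  r1 -= -5·r0 → [0,-4,4]
  r2 -= 0·r0 → [0,4,-3]
  r2 -= -1·r1 → [0,0,1]

L=[[1,0,0],[-5,1,0],[0,-1,1]] U=[[4,2,4],[0,-4,4],[0,0,1]]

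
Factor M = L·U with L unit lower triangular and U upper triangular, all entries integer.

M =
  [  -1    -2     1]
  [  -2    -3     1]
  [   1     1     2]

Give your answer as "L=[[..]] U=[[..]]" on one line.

  R1 -= 2·R0 → [0,1,-1]
  R2 -= -1·R0 → [0,-1,3]
  R2 -= -1·R1 → [0,0,2]

L=[[1,0,0],[2,1,0],[-1,-1,1]] U=[[-1,-2,1],[0,1,-1],[0,0,2]]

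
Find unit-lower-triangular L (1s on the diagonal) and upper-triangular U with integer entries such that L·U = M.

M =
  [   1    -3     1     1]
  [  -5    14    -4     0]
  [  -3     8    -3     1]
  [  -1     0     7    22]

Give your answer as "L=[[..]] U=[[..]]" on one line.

  row1 -= -5·row0 → [0,-1,1,5]
  row2 -= -3·row0 → [0,-1,0,4]
  row3 -= -1·row0 → [0,-3,8,23]
  row2 -= 1·row1 → [0,0,-1,-1]
  row3 -= 3·row1 → [0,0,5,8]
  row3 -= -5·row2 → [0,0,0,3]

L=[[1,0,0,0],[-5,1,0,0],[-3,1,1,0],[-1,3,-5,1]] U=[[1,-3,1,1],[0,-1,1,5],[0,0,-1,-1],[0,0,0,3]]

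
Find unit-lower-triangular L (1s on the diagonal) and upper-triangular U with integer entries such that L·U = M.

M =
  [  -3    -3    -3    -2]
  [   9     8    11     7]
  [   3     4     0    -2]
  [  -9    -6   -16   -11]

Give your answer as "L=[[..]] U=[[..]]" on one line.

  r1 -= -3·r0 → [0,-1,2,1]
  r2 -= -1·r0 → [0,1,-3,-4]
  r3 -= 3·r0 → [0,3,-7,-5]
  r2 -= -1·r1 → [0,0,-1,-3]
  r3 -= -3·r1 → [0,0,-1,-2]
  r3 -= 1·r2 → [0,0,0,1]

L=[[1,0,0,0],[-3,1,0,0],[-1,-1,1,0],[3,-3,1,1]] U=[[-3,-3,-3,-2],[0,-1,2,1],[0,0,-1,-3],[0,0,0,1]]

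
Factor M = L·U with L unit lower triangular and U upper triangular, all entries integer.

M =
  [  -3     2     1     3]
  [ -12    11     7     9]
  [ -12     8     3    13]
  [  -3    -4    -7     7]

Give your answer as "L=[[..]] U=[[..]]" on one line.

L=[[1,0,0,0],[4,1,0,0],[4,0,1,0],[1,-2,2,1]] U=[[-3,2,1,3],[0,3,3,-3],[0,0,-1,1],[0,0,0,-4]]

  row1 -= 4·row0 → [0,3,3,-3]
  row2 -= 4·row0 → [0,0,-1,1]
  row3 -= 1·row0 → [0,-6,-8,4]
  row2 -= 0·row1 → [0,0,-1,1]
  row3 -= -2·row1 → [0,0,-2,-2]
  row3 -= 2·row2 → [0,0,0,-4]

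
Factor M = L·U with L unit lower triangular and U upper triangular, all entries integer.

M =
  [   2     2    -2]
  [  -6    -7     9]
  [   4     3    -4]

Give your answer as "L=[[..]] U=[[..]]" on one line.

L=[[1,0,0],[-3,1,0],[2,1,1]] U=[[2,2,-2],[0,-1,3],[0,0,-3]]

  R1 -= -3·R0 → [0,-1,3]
  R2 -= 2·R0 → [0,-1,0]
  R2 -= 1·R1 → [0,0,-3]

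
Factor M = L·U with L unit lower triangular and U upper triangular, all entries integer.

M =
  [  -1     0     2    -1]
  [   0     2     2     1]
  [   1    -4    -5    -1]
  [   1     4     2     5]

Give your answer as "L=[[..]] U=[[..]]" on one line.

  r1 -= 0·r0 → [0,2,2,1]
  r2 -= -1·r0 → [0,-4,-3,-2]
  r3 -= -1·r0 → [0,4,4,4]
  r2 -= -2·r1 → [0,0,1,0]
  r3 -= 2·r1 → [0,0,0,2]
  r3 -= 0·r2 → [0,0,0,2]

L=[[1,0,0,0],[0,1,0,0],[-1,-2,1,0],[-1,2,0,1]] U=[[-1,0,2,-1],[0,2,2,1],[0,0,1,0],[0,0,0,2]]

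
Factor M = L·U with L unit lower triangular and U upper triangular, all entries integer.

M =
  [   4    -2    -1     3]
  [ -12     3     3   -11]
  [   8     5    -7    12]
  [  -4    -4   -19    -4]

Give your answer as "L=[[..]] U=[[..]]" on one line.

L=[[1,0,0,0],[-3,1,0,0],[2,-3,1,0],[-1,2,4,1]] U=[[4,-2,-1,3],[0,-3,0,-2],[0,0,-5,0],[0,0,0,3]]

  r1 -= -3·r0 → [0,-3,0,-2]
  r2 -= 2·r0 → [0,9,-5,6]
  r3 -= -1·r0 → [0,-6,-20,-1]
  r2 -= -3·r1 → [0,0,-5,0]
  r3 -= 2·r1 → [0,0,-20,3]
  r3 -= 4·r2 → [0,0,0,3]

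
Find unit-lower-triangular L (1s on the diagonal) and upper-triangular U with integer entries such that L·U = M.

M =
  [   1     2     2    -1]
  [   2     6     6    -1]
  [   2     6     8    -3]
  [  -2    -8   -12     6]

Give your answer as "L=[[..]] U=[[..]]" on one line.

L=[[1,0,0,0],[2,1,0,0],[2,1,1,0],[-2,-2,-2,1]] U=[[1,2,2,-1],[0,2,2,1],[0,0,2,-2],[0,0,0,2]]

  row1 -= 2·row0 → [0,2,2,1]
  row2 -= 2·row0 → [0,2,4,-1]
  row3 -= -2·row0 → [0,-4,-8,4]
  row2 -= 1·row1 → [0,0,2,-2]
  row3 -= -2·row1 → [0,0,-4,6]
  row3 -= -2·row2 → [0,0,0,2]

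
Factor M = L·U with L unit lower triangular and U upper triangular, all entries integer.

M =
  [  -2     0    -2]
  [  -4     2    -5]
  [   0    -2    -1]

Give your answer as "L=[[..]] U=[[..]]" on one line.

  r1 -= 2·r0 → [0,2,-1]
  r2 -= 0·r0 → [0,-2,-1]
  r2 -= -1·r1 → [0,0,-2]

L=[[1,0,0],[2,1,0],[0,-1,1]] U=[[-2,0,-2],[0,2,-1],[0,0,-2]]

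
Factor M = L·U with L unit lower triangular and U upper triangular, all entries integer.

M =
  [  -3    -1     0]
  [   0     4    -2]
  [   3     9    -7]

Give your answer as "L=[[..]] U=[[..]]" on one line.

L=[[1,0,0],[0,1,0],[-1,2,1]] U=[[-3,-1,0],[0,4,-2],[0,0,-3]]

  r1 -= 0·r0 → [0,4,-2]
  r2 -= -1·r0 → [0,8,-7]
  r2 -= 2·r1 → [0,0,-3]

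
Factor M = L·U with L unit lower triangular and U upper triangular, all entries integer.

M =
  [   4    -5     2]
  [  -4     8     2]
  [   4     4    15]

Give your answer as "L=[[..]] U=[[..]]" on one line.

  row1 -= -1·row0 → [0,3,4]
  row2 -= 1·row0 → [0,9,13]
  row2 -= 3·row1 → [0,0,1]

L=[[1,0,0],[-1,1,0],[1,3,1]] U=[[4,-5,2],[0,3,4],[0,0,1]]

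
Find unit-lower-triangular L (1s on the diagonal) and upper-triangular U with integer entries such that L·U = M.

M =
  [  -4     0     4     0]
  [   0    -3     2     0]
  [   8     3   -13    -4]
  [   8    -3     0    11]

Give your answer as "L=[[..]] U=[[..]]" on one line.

  R1 -= 0·R0 → [0,-3,2,0]
  R2 -= -2·R0 → [0,3,-5,-4]
  R3 -= -2·R0 → [0,-3,8,11]
  R2 -= -1·R1 → [0,0,-3,-4]
  R3 -= 1·R1 → [0,0,6,11]
  R3 -= -2·R2 → [0,0,0,3]

L=[[1,0,0,0],[0,1,0,0],[-2,-1,1,0],[-2,1,-2,1]] U=[[-4,0,4,0],[0,-3,2,0],[0,0,-3,-4],[0,0,0,3]]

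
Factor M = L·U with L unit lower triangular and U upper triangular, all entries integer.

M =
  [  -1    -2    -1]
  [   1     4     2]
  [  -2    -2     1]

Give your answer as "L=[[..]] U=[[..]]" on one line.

L=[[1,0,0],[-1,1,0],[2,1,1]] U=[[-1,-2,-1],[0,2,1],[0,0,2]]

  R1 -= -1·R0 → [0,2,1]
  R2 -= 2·R0 → [0,2,3]
  R2 -= 1·R1 → [0,0,2]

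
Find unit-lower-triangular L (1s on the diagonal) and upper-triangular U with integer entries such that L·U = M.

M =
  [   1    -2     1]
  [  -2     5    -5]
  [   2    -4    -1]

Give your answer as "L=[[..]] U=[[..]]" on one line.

  row1 -= -2·row0 → [0,1,-3]
  row2 -= 2·row0 → [0,0,-3]
  row2 -= 0·row1 → [0,0,-3]

L=[[1,0,0],[-2,1,0],[2,0,1]] U=[[1,-2,1],[0,1,-3],[0,0,-3]]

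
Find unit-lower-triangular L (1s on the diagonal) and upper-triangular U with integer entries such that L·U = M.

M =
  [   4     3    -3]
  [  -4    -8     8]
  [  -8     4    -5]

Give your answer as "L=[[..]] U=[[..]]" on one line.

  r1 -= -1·r0 → [0,-5,5]
  r2 -= -2·r0 → [0,10,-11]
  r2 -= -2·r1 → [0,0,-1]

L=[[1,0,0],[-1,1,0],[-2,-2,1]] U=[[4,3,-3],[0,-5,5],[0,0,-1]]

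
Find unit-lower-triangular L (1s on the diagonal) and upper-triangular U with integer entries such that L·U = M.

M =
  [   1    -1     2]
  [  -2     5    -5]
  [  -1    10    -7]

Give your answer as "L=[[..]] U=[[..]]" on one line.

  R1 -= -2·R0 → [0,3,-1]
  R2 -= -1·R0 → [0,9,-5]
  R2 -= 3·R1 → [0,0,-2]

L=[[1,0,0],[-2,1,0],[-1,3,1]] U=[[1,-1,2],[0,3,-1],[0,0,-2]]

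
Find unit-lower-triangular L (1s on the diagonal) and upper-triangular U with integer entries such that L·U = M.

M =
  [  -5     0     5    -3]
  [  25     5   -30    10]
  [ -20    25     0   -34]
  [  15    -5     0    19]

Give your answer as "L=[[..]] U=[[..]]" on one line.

  row1 -= -5·row0 → [0,5,-5,-5]
  row2 -= 4·row0 → [0,25,-20,-22]
  row3 -= -3·row0 → [0,-5,15,10]
  row2 -= 5·row1 → [0,0,5,3]
  row3 -= -1·row1 → [0,0,10,5]
  row3 -= 2·row2 → [0,0,0,-1]

L=[[1,0,0,0],[-5,1,0,0],[4,5,1,0],[-3,-1,2,1]] U=[[-5,0,5,-3],[0,5,-5,-5],[0,0,5,3],[0,0,0,-1]]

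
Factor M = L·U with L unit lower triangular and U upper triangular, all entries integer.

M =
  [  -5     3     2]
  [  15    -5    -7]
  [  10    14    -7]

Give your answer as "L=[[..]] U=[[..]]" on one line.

  R1 -= -3·R0 → [0,4,-1]
  R2 -= -2·R0 → [0,20,-3]
  R2 -= 5·R1 → [0,0,2]

L=[[1,0,0],[-3,1,0],[-2,5,1]] U=[[-5,3,2],[0,4,-1],[0,0,2]]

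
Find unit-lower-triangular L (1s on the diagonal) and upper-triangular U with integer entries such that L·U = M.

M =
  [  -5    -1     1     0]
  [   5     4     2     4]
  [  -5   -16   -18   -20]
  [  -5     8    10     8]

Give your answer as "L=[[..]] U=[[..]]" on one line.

  row1 -= -1·row0 → [0,3,3,4]
  row2 -= 1·row0 → [0,-15,-19,-20]
  row3 -= 1·row0 → [0,9,9,8]
  row2 -= -5·row1 → [0,0,-4,0]
  row3 -= 3·row1 → [0,0,0,-4]
  row3 -= 0·row2 → [0,0,0,-4]

L=[[1,0,0,0],[-1,1,0,0],[1,-5,1,0],[1,3,0,1]] U=[[-5,-1,1,0],[0,3,3,4],[0,0,-4,0],[0,0,0,-4]]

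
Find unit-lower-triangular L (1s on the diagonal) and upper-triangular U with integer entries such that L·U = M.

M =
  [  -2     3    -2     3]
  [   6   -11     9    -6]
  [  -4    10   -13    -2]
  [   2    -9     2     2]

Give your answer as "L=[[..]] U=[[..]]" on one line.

  R1 -= -3·R0 → [0,-2,3,3]
  R2 -= 2·R0 → [0,4,-9,-8]
  R3 -= -1·R0 → [0,-6,0,5]
  R2 -= -2·R1 → [0,0,-3,-2]
  R3 -= 3·R1 → [0,0,-9,-4]
  R3 -= 3·R2 → [0,0,0,2]

L=[[1,0,0,0],[-3,1,0,0],[2,-2,1,0],[-1,3,3,1]] U=[[-2,3,-2,3],[0,-2,3,3],[0,0,-3,-2],[0,0,0,2]]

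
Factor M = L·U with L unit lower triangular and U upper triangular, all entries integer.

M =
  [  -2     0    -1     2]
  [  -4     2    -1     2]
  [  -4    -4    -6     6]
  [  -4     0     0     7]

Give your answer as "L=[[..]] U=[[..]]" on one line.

  r1 -= 2·r0 → [0,2,1,-2]
  r2 -= 2·r0 → [0,-4,-4,2]
  r3 -= 2·r0 → [0,0,2,3]
  r2 -= -2·r1 → [0,0,-2,-2]
  r3 -= 0·r1 → [0,0,2,3]
  r3 -= -1·r2 → [0,0,0,1]

L=[[1,0,0,0],[2,1,0,0],[2,-2,1,0],[2,0,-1,1]] U=[[-2,0,-1,2],[0,2,1,-2],[0,0,-2,-2],[0,0,0,1]]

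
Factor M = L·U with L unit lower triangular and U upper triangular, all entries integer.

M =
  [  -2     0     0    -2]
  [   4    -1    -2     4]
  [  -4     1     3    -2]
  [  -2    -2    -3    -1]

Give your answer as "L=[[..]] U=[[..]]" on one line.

  row1 -= -2·row0 → [0,-1,-2,0]
  row2 -= 2·row0 → [0,1,3,2]
  row3 -= 1·row0 → [0,-2,-3,1]
  row2 -= -1·row1 → [0,0,1,2]
  row3 -= 2·row1 → [0,0,1,1]
  row3 -= 1·row2 → [0,0,0,-1]

L=[[1,0,0,0],[-2,1,0,0],[2,-1,1,0],[1,2,1,1]] U=[[-2,0,0,-2],[0,-1,-2,0],[0,0,1,2],[0,0,0,-1]]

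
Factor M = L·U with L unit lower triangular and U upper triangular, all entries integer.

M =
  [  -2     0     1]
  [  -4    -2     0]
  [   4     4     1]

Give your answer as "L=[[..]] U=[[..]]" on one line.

L=[[1,0,0],[2,1,0],[-2,-2,1]] U=[[-2,0,1],[0,-2,-2],[0,0,-1]]

  row1 -= 2·row0 → [0,-2,-2]
  row2 -= -2·row0 → [0,4,3]
  row2 -= -2·row1 → [0,0,-1]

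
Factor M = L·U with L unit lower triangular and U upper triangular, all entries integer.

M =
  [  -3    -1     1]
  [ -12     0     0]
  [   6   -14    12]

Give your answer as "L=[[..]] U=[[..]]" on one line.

  R1 -= 4·R0 → [0,4,-4]
  R2 -= -2·R0 → [0,-16,14]
  R2 -= -4·R1 → [0,0,-2]

L=[[1,0,0],[4,1,0],[-2,-4,1]] U=[[-3,-1,1],[0,4,-4],[0,0,-2]]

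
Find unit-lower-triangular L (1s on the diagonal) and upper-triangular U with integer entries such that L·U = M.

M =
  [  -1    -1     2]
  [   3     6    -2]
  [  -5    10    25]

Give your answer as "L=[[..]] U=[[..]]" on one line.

  R1 -= -3·R0 → [0,3,4]
  R2 -= 5·R0 → [0,15,15]
  R2 -= 5·R1 → [0,0,-5]

L=[[1,0,0],[-3,1,0],[5,5,1]] U=[[-1,-1,2],[0,3,4],[0,0,-5]]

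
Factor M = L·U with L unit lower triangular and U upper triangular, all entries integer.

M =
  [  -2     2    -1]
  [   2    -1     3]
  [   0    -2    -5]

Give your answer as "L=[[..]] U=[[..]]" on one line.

L=[[1,0,0],[-1,1,0],[0,-2,1]] U=[[-2,2,-1],[0,1,2],[0,0,-1]]

  R1 -= -1·R0 → [0,1,2]
  R2 -= 0·R0 → [0,-2,-5]
  R2 -= -2·R1 → [0,0,-1]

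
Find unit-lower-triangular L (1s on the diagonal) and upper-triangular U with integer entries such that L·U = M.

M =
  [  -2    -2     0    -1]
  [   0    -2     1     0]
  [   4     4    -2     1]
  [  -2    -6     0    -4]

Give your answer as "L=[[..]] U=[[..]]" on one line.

  R1 -= 0·R0 → [0,-2,1,0]
  R2 -= -2·R0 → [0,0,-2,-1]
  R3 -= 1·R0 → [0,-4,0,-3]
  R2 -= 0·R1 → [0,0,-2,-1]
  R3 -= 2·R1 → [0,0,-2,-3]
  R3 -= 1·R2 → [0,0,0,-2]

L=[[1,0,0,0],[0,1,0,0],[-2,0,1,0],[1,2,1,1]] U=[[-2,-2,0,-1],[0,-2,1,0],[0,0,-2,-1],[0,0,0,-2]]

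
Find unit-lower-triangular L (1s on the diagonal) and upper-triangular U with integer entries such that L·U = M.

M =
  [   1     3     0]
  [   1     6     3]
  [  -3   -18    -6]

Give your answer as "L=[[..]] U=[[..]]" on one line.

L=[[1,0,0],[1,1,0],[-3,-3,1]] U=[[1,3,0],[0,3,3],[0,0,3]]

  r1 -= 1·r0 → [0,3,3]
  r2 -= -3·r0 → [0,-9,-6]
  r2 -= -3·r1 → [0,0,3]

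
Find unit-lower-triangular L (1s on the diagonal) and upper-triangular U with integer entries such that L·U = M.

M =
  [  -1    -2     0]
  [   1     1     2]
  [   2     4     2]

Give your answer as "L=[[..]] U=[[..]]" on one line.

L=[[1,0,0],[-1,1,0],[-2,0,1]] U=[[-1,-2,0],[0,-1,2],[0,0,2]]

  r1 -= -1·r0 → [0,-1,2]
  r2 -= -2·r0 → [0,0,2]
  r2 -= 0·r1 → [0,0,2]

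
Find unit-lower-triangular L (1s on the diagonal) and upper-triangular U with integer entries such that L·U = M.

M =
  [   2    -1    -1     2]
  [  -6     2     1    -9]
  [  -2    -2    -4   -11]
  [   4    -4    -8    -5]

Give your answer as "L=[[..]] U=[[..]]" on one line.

  R1 -= -3·R0 → [0,-1,-2,-3]
  R2 -= -1·R0 → [0,-3,-5,-9]
  R3 -= 2·R0 → [0,-2,-6,-9]
  R2 -= 3·R1 → [0,0,1,0]
  R3 -= 2·R1 → [0,0,-2,-3]
  R3 -= -2·R2 → [0,0,0,-3]

L=[[1,0,0,0],[-3,1,0,0],[-1,3,1,0],[2,2,-2,1]] U=[[2,-1,-1,2],[0,-1,-2,-3],[0,0,1,0],[0,0,0,-3]]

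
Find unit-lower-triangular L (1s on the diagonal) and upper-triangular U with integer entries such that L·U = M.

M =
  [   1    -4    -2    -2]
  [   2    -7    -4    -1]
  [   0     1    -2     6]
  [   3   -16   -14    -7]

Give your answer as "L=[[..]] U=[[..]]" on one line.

  r1 -= 2·r0 → [0,1,0,3]
  r2 -= 0·r0 → [0,1,-2,6]
  r3 -= 3·r0 → [0,-4,-8,-1]
  r2 -= 1·r1 → [0,0,-2,3]
  r3 -= -4·r1 → [0,0,-8,11]
  r3 -= 4·r2 → [0,0,0,-1]

L=[[1,0,0,0],[2,1,0,0],[0,1,1,0],[3,-4,4,1]] U=[[1,-4,-2,-2],[0,1,0,3],[0,0,-2,3],[0,0,0,-1]]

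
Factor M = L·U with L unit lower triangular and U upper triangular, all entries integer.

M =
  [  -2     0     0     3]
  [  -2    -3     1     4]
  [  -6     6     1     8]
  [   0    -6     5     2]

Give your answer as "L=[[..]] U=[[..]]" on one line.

  R1 -= 1·R0 → [0,-3,1,1]
  R2 -= 3·R0 → [0,6,1,-1]
  R3 -= 0·R0 → [0,-6,5,2]
  R2 -= -2·R1 → [0,0,3,1]
  R3 -= 2·R1 → [0,0,3,0]
  R3 -= 1·R2 → [0,0,0,-1]

L=[[1,0,0,0],[1,1,0,0],[3,-2,1,0],[0,2,1,1]] U=[[-2,0,0,3],[0,-3,1,1],[0,0,3,1],[0,0,0,-1]]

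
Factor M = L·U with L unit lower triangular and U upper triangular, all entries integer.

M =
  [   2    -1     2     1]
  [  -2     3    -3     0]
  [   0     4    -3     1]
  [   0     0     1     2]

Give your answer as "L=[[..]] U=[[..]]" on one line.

L=[[1,0,0,0],[-1,1,0,0],[0,2,1,0],[0,0,-1,1]] U=[[2,-1,2,1],[0,2,-1,1],[0,0,-1,-1],[0,0,0,1]]

  r1 -= -1·r0 → [0,2,-1,1]
  r2 -= 0·r0 → [0,4,-3,1]
  r3 -= 0·r0 → [0,0,1,2]
  r2 -= 2·r1 → [0,0,-1,-1]
  r3 -= 0·r1 → [0,0,1,2]
  r3 -= -1·r2 → [0,0,0,1]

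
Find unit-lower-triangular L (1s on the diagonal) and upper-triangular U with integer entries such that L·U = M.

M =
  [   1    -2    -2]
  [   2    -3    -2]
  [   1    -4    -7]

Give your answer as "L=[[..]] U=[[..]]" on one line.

L=[[1,0,0],[2,1,0],[1,-2,1]] U=[[1,-2,-2],[0,1,2],[0,0,-1]]

  row1 -= 2·row0 → [0,1,2]
  row2 -= 1·row0 → [0,-2,-5]
  row2 -= -2·row1 → [0,0,-1]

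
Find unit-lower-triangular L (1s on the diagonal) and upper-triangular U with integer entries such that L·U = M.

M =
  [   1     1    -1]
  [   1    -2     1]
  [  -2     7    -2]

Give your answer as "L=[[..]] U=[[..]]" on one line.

  R1 -= 1·R0 → [0,-3,2]
  R2 -= -2·R0 → [0,9,-4]
  R2 -= -3·R1 → [0,0,2]

L=[[1,0,0],[1,1,0],[-2,-3,1]] U=[[1,1,-1],[0,-3,2],[0,0,2]]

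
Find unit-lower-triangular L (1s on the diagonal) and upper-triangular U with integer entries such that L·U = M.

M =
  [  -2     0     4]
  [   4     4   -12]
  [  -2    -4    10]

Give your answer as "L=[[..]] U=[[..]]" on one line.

  r1 -= -2·r0 → [0,4,-4]
  r2 -= 1·r0 → [0,-4,6]
  r2 -= -1·r1 → [0,0,2]

L=[[1,0,0],[-2,1,0],[1,-1,1]] U=[[-2,0,4],[0,4,-4],[0,0,2]]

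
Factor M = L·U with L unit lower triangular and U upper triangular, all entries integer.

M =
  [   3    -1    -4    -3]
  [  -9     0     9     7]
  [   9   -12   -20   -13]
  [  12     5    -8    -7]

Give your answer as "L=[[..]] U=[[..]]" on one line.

  r1 -= -3·r0 → [0,-3,-3,-2]
  r2 -= 3·r0 → [0,-9,-8,-4]
  r3 -= 4·r0 → [0,9,8,5]
  r2 -= 3·r1 → [0,0,1,2]
  r3 -= -3·r1 → [0,0,-1,-1]
  r3 -= -1·r2 → [0,0,0,1]

L=[[1,0,0,0],[-3,1,0,0],[3,3,1,0],[4,-3,-1,1]] U=[[3,-1,-4,-3],[0,-3,-3,-2],[0,0,1,2],[0,0,0,1]]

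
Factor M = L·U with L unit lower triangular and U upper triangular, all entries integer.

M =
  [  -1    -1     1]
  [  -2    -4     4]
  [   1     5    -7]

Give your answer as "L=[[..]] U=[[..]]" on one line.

L=[[1,0,0],[2,1,0],[-1,-2,1]] U=[[-1,-1,1],[0,-2,2],[0,0,-2]]

  R1 -= 2·R0 → [0,-2,2]
  R2 -= -1·R0 → [0,4,-6]
  R2 -= -2·R1 → [0,0,-2]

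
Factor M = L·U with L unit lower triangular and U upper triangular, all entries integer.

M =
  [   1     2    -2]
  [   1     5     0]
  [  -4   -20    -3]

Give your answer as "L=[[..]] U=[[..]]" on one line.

L=[[1,0,0],[1,1,0],[-4,-4,1]] U=[[1,2,-2],[0,3,2],[0,0,-3]]

  R1 -= 1·R0 → [0,3,2]
  R2 -= -4·R0 → [0,-12,-11]
  R2 -= -4·R1 → [0,0,-3]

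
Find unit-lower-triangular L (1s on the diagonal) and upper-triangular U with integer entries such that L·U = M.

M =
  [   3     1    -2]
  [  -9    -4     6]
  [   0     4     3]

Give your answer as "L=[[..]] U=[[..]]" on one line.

L=[[1,0,0],[-3,1,0],[0,-4,1]] U=[[3,1,-2],[0,-1,0],[0,0,3]]

  row1 -= -3·row0 → [0,-1,0]
  row2 -= 0·row0 → [0,4,3]
  row2 -= -4·row1 → [0,0,3]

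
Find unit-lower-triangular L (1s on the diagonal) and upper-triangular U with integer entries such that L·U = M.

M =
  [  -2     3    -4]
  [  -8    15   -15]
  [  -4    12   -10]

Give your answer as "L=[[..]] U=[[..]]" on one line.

  r1 -= 4·r0 → [0,3,1]
  r2 -= 2·r0 → [0,6,-2]
  r2 -= 2·r1 → [0,0,-4]

L=[[1,0,0],[4,1,0],[2,2,1]] U=[[-2,3,-4],[0,3,1],[0,0,-4]]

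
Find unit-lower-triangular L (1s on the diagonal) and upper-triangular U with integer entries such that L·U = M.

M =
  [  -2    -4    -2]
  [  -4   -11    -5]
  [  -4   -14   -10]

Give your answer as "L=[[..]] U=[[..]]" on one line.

  R1 -= 2·R0 → [0,-3,-1]
  R2 -= 2·R0 → [0,-6,-6]
  R2 -= 2·R1 → [0,0,-4]

L=[[1,0,0],[2,1,0],[2,2,1]] U=[[-2,-4,-2],[0,-3,-1],[0,0,-4]]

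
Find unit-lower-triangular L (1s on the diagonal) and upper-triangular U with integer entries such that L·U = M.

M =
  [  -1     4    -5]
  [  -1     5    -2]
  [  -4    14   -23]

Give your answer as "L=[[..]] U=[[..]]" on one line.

L=[[1,0,0],[1,1,0],[4,-2,1]] U=[[-1,4,-5],[0,1,3],[0,0,3]]

  r1 -= 1·r0 → [0,1,3]
  r2 -= 4·r0 → [0,-2,-3]
  r2 -= -2·r1 → [0,0,3]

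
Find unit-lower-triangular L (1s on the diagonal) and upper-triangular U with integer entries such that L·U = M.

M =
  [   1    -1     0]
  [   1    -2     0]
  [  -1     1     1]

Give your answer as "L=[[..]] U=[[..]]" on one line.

L=[[1,0,0],[1,1,0],[-1,0,1]] U=[[1,-1,0],[0,-1,0],[0,0,1]]

  row1 -= 1·row0 → [0,-1,0]
  row2 -= -1·row0 → [0,0,1]
  row2 -= 0·row1 → [0,0,1]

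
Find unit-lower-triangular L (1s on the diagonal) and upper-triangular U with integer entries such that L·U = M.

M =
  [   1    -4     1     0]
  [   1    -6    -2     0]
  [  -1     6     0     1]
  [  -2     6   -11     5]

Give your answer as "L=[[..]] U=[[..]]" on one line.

L=[[1,0,0,0],[1,1,0,0],[-1,-1,1,0],[-2,1,3,1]] U=[[1,-4,1,0],[0,-2,-3,0],[0,0,-2,1],[0,0,0,2]]

  R1 -= 1·R0 → [0,-2,-3,0]
  R2 -= -1·R0 → [0,2,1,1]
  R3 -= -2·R0 → [0,-2,-9,5]
  R2 -= -1·R1 → [0,0,-2,1]
  R3 -= 1·R1 → [0,0,-6,5]
  R3 -= 3·R2 → [0,0,0,2]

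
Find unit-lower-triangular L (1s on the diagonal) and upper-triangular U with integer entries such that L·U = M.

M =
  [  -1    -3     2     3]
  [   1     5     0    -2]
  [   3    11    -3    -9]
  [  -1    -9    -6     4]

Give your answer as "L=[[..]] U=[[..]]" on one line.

L=[[1,0,0,0],[-1,1,0,0],[-3,1,1,0],[1,-3,-2,1]] U=[[-1,-3,2,3],[0,2,2,1],[0,0,1,-1],[0,0,0,2]]

  R1 -= -1·R0 → [0,2,2,1]
  R2 -= -3·R0 → [0,2,3,0]
  R3 -= 1·R0 → [0,-6,-8,1]
  R2 -= 1·R1 → [0,0,1,-1]
  R3 -= -3·R1 → [0,0,-2,4]
  R3 -= -2·R2 → [0,0,0,2]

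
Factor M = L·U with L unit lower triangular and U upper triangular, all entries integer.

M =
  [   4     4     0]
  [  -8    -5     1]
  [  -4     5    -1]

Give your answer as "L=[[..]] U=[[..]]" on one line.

  r1 -= -2·r0 → [0,3,1]
  r2 -= -1·r0 → [0,9,-1]
  r2 -= 3·r1 → [0,0,-4]

L=[[1,0,0],[-2,1,0],[-1,3,1]] U=[[4,4,0],[0,3,1],[0,0,-4]]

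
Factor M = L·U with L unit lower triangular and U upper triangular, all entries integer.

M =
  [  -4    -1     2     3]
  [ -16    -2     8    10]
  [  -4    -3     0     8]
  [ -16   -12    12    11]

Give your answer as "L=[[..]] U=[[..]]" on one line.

L=[[1,0,0,0],[4,1,0,0],[1,-1,1,0],[4,-4,-2,1]] U=[[-4,-1,2,3],[0,2,0,-2],[0,0,-2,3],[0,0,0,-3]]

  row1 -= 4·row0 → [0,2,0,-2]
  row2 -= 1·row0 → [0,-2,-2,5]
  row3 -= 4·row0 → [0,-8,4,-1]
  row2 -= -1·row1 → [0,0,-2,3]
  row3 -= -4·row1 → [0,0,4,-9]
  row3 -= -2·row2 → [0,0,0,-3]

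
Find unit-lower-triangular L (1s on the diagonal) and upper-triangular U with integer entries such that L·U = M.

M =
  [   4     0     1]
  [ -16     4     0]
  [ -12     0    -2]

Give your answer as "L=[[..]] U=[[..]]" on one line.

  r1 -= -4·r0 → [0,4,4]
  r2 -= -3·r0 → [0,0,1]
  r2 -= 0·r1 → [0,0,1]

L=[[1,0,0],[-4,1,0],[-3,0,1]] U=[[4,0,1],[0,4,4],[0,0,1]]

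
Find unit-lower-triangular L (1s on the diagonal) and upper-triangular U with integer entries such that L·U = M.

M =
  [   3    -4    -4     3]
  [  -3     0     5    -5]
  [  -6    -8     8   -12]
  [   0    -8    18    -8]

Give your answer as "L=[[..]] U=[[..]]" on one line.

  row1 -= -1·row0 → [0,-4,1,-2]
  row2 -= -2·row0 → [0,-16,0,-6]
  row3 -= 0·row0 → [0,-8,18,-8]
  row2 -= 4·row1 → [0,0,-4,2]
  row3 -= 2·row1 → [0,0,16,-4]
  row3 -= -4·row2 → [0,0,0,4]

L=[[1,0,0,0],[-1,1,0,0],[-2,4,1,0],[0,2,-4,1]] U=[[3,-4,-4,3],[0,-4,1,-2],[0,0,-4,2],[0,0,0,4]]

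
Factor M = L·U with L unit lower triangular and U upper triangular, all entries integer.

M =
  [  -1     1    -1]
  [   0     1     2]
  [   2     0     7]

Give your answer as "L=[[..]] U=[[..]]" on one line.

  r1 -= 0·r0 → [0,1,2]
  r2 -= -2·r0 → [0,2,5]
  r2 -= 2·r1 → [0,0,1]

L=[[1,0,0],[0,1,0],[-2,2,1]] U=[[-1,1,-1],[0,1,2],[0,0,1]]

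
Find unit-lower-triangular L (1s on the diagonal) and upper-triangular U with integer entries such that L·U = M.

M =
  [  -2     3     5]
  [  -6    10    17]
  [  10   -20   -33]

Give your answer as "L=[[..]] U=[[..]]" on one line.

  r1 -= 3·r0 → [0,1,2]
  r2 -= -5·r0 → [0,-5,-8]
  r2 -= -5·r1 → [0,0,2]

L=[[1,0,0],[3,1,0],[-5,-5,1]] U=[[-2,3,5],[0,1,2],[0,0,2]]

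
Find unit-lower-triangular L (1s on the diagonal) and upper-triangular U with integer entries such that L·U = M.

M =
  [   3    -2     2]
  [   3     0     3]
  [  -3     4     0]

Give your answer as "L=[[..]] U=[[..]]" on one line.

L=[[1,0,0],[1,1,0],[-1,1,1]] U=[[3,-2,2],[0,2,1],[0,0,1]]

  row1 -= 1·row0 → [0,2,1]
  row2 -= -1·row0 → [0,2,2]
  row2 -= 1·row1 → [0,0,1]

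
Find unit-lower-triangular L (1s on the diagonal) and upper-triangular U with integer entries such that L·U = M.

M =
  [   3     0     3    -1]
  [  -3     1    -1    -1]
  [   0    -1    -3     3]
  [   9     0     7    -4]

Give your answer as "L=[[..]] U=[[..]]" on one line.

L=[[1,0,0,0],[-1,1,0,0],[0,-1,1,0],[3,0,2,1]] U=[[3,0,3,-1],[0,1,2,-2],[0,0,-1,1],[0,0,0,-3]]

  R1 -= -1·R0 → [0,1,2,-2]
  R2 -= 0·R0 → [0,-1,-3,3]
  R3 -= 3·R0 → [0,0,-2,-1]
  R2 -= -1·R1 → [0,0,-1,1]
  R3 -= 0·R1 → [0,0,-2,-1]
  R3 -= 2·R2 → [0,0,0,-3]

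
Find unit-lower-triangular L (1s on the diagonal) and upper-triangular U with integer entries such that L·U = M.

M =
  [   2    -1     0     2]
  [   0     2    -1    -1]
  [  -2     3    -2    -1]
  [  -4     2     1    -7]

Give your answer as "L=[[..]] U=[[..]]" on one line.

  r1 -= 0·r0 → [0,2,-1,-1]
  r2 -= -1·r0 → [0,2,-2,1]
  r3 -= -2·r0 → [0,0,1,-3]
  r2 -= 1·r1 → [0,0,-1,2]
  r3 -= 0·r1 → [0,0,1,-3]
  r3 -= -1·r2 → [0,0,0,-1]

L=[[1,0,0,0],[0,1,0,0],[-1,1,1,0],[-2,0,-1,1]] U=[[2,-1,0,2],[0,2,-1,-1],[0,0,-1,2],[0,0,0,-1]]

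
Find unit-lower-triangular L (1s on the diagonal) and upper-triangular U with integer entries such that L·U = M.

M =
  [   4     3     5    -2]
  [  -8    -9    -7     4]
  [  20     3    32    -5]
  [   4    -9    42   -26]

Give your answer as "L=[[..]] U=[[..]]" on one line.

L=[[1,0,0,0],[-2,1,0,0],[5,4,1,0],[1,4,-5,1]] U=[[4,3,5,-2],[0,-3,3,0],[0,0,-5,5],[0,0,0,1]]

  r1 -= -2·r0 → [0,-3,3,0]
  r2 -= 5·r0 → [0,-12,7,5]
  r3 -= 1·r0 → [0,-12,37,-24]
  r2 -= 4·r1 → [0,0,-5,5]
  r3 -= 4·r1 → [0,0,25,-24]
  r3 -= -5·r2 → [0,0,0,1]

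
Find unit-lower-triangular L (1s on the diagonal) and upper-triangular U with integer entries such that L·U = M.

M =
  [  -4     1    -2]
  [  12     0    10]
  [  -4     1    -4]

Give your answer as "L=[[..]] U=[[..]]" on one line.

  R1 -= -3·R0 → [0,3,4]
  R2 -= 1·R0 → [0,0,-2]
  R2 -= 0·R1 → [0,0,-2]

L=[[1,0,0],[-3,1,0],[1,0,1]] U=[[-4,1,-2],[0,3,4],[0,0,-2]]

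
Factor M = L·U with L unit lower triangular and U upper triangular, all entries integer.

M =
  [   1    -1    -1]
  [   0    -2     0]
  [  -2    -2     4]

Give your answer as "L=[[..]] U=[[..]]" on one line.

  R1 -= 0·R0 → [0,-2,0]
  R2 -= -2·R0 → [0,-4,2]
  R2 -= 2·R1 → [0,0,2]

L=[[1,0,0],[0,1,0],[-2,2,1]] U=[[1,-1,-1],[0,-2,0],[0,0,2]]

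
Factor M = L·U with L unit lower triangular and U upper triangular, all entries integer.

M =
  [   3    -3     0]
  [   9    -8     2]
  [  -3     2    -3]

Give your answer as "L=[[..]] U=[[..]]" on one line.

  row1 -= 3·row0 → [0,1,2]
  row2 -= -1·row0 → [0,-1,-3]
  row2 -= -1·row1 → [0,0,-1]

L=[[1,0,0],[3,1,0],[-1,-1,1]] U=[[3,-3,0],[0,1,2],[0,0,-1]]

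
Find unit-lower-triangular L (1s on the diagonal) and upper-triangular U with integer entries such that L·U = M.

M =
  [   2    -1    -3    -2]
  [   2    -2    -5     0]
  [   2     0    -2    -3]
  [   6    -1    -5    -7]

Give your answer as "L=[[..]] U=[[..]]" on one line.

L=[[1,0,0,0],[1,1,0,0],[1,-1,1,0],[3,-2,0,1]] U=[[2,-1,-3,-2],[0,-1,-2,2],[0,0,-1,1],[0,0,0,3]]

  r1 -= 1·r0 → [0,-1,-2,2]
  r2 -= 1·r0 → [0,1,1,-1]
  r3 -= 3·r0 → [0,2,4,-1]
  r2 -= -1·r1 → [0,0,-1,1]
  r3 -= -2·r1 → [0,0,0,3]
  r3 -= 0·r2 → [0,0,0,3]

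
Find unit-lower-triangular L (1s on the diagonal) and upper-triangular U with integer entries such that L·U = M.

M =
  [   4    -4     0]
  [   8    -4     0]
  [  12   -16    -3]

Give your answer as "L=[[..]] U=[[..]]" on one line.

  r1 -= 2·r0 → [0,4,0]
  r2 -= 3·r0 → [0,-4,-3]
  r2 -= -1·r1 → [0,0,-3]

L=[[1,0,0],[2,1,0],[3,-1,1]] U=[[4,-4,0],[0,4,0],[0,0,-3]]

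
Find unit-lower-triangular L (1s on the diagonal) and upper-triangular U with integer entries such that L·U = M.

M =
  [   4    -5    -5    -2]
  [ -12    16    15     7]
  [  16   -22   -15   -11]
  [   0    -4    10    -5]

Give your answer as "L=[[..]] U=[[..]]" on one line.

L=[[1,0,0,0],[-3,1,0,0],[4,-2,1,0],[0,-4,2,1]] U=[[4,-5,-5,-2],[0,1,0,1],[0,0,5,-1],[0,0,0,1]]

  R1 -= -3·R0 → [0,1,0,1]
  R2 -= 4·R0 → [0,-2,5,-3]
  R3 -= 0·R0 → [0,-4,10,-5]
  R2 -= -2·R1 → [0,0,5,-1]
  R3 -= -4·R1 → [0,0,10,-1]
  R3 -= 2·R2 → [0,0,0,1]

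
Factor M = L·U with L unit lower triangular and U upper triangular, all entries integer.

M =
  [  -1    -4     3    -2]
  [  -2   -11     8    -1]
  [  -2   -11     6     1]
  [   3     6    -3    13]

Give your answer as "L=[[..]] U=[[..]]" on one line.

  r1 -= 2·r0 → [0,-3,2,3]
  r2 -= 2·r0 → [0,-3,0,5]
  r3 -= -3·r0 → [0,-6,6,7]
  r2 -= 1·r1 → [0,0,-2,2]
  r3 -= 2·r1 → [0,0,2,1]
  r3 -= -1·r2 → [0,0,0,3]

L=[[1,0,0,0],[2,1,0,0],[2,1,1,0],[-3,2,-1,1]] U=[[-1,-4,3,-2],[0,-3,2,3],[0,0,-2,2],[0,0,0,3]]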